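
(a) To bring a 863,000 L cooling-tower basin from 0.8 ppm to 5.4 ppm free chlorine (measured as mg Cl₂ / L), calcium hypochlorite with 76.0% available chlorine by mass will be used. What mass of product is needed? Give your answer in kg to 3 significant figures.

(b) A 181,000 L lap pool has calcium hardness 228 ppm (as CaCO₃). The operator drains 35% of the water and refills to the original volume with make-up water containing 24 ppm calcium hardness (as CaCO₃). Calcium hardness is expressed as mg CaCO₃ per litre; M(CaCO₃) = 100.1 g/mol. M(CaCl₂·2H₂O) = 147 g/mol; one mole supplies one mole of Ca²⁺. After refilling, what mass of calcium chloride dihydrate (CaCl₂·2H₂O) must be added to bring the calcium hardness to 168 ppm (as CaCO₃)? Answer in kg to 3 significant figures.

(a) 5.22 kg; (b) 3.03 kg

(a) Chlorine deficit: 5.4 − 0.8 = 4.6 ppm = 4.6 mg/L as Cl₂.
(a) Cl₂ equivalent needed: 4.6 mg/L × 863,000 L = 3,970,000 mg = 3970 g.
(a) Product at 76.0% available chlorine: 3970 / 0.76 = 5223 g.

(b) After draining 35% and refilling: 228 × 0.65 + 24 × 0.35 = 156.6 ppm.
(b) Deficit to target: 168 − 156.6 = 11.4 mg/L.
(b) As CaCO₃: 11.4 mg/L × 181,000 L = 2063 g; ÷ 100.1 = 20.61 mol Ca²⁺.
(b) Mass: 20.61 × 147 = 3030 g.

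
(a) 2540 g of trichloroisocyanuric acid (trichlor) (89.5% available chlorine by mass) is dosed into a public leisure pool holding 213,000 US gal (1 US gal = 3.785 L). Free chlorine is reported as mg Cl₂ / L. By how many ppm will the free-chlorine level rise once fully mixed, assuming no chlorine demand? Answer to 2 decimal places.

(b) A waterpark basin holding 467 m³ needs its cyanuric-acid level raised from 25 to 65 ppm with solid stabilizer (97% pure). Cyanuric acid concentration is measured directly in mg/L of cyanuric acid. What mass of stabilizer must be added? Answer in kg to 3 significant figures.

(a) Volume: 213,000 US gal × 3.785 L/gal = 806,205 L.
(a) Available chlorine delivered: 2540 g × 0.895 = 2273 g as Cl₂.
(a) Concentration rise: 2273 g / 806,205 L = 2.82 mg/L = 2.82 ppm.

(b) Volume: 467 m³ = 467,000 L.
(b) CYA to add: (65 − 25) = 40 mg/L × 467,000 L = 18,680 g cyanuric acid.
(b) At 97% purity: 18,680 / 0.97 = 19,260 g product.

(a) 2.82 ppm; (b) 19.3 kg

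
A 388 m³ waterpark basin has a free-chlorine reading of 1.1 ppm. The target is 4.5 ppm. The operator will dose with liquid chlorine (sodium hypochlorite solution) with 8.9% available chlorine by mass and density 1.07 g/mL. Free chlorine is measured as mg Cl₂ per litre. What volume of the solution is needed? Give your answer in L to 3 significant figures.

13.9 L

Volume: 388 m³ = 388,000 L.
Chlorine deficit: 4.5 − 1.1 = 3.4 ppm = 3.4 mg/L as Cl₂.
Cl₂ equivalent needed: 3.4 mg/L × 388,000 L = 1,319,000 mg = 1319 g.
Product at 8.9% available chlorine: 1319 / 0.089 = 14,820 g.
Volume at density 1.07 g/mL: 14,820 g ÷ 1.07 g/mL = 13,850 mL.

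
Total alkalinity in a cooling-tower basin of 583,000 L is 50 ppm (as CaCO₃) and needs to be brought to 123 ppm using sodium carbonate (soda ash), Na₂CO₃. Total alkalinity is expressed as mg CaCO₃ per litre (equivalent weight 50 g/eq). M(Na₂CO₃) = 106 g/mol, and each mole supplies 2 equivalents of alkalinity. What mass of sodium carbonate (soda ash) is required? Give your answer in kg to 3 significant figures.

45.1 kg

Alkalinity to add: (123 − 50) = 73 mg/L as CaCO₃ × 583,000 L = 42,560 g as CaCO₃.
Equivalents: 42,560 g ÷ 50 g/eq = 851.2 eq.
Each mole of Na₂CO₃ supplies 2 eq, so 851.2 / 2 = 425.6 mol.
Mass: 425.6 mol × 106 g/mol = 45,110 g.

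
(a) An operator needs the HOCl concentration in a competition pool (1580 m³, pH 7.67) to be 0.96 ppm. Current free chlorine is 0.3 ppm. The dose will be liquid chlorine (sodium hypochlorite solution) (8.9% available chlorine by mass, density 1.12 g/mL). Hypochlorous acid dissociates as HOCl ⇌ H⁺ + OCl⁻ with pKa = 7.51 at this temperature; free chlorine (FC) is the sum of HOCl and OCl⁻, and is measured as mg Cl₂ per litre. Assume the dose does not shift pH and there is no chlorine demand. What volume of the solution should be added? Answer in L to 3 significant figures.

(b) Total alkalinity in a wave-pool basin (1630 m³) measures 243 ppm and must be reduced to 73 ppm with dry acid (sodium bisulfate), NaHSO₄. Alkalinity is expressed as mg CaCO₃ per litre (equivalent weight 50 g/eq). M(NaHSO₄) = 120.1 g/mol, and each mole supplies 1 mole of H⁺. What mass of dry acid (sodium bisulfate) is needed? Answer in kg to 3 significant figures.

(a) 32.5 L; (b) 666 kg

(a) Volume: 1580 m³ = 1,580,000 L.
(a) [OCl⁻]/[HOCl] = 10^(pH − pKa) = 10^(7.67 − 7.51) = 1.445; fraction as HOCl = 1/(1 + 1.445) = 0.4089.
(a) Free chlorine required for 0.96 ppm HOCl: 0.96 / 0.4089 = 2.348 ppm.
(a) FC to add: 2.348 − 0.3 = 2.048 mg/L as Cl₂.
(a) Cl₂ equivalent: 2.048 mg/L × 1,580,000 L = 3235 g.
(a) Product at 8.9% available Cl: 3235 / 0.089 = 36,350 g.
(a) Volume: 36,350 g ÷ 1.12 g/mL = 32,460 mL.

(b) Volume: 1630 m³ = 1,630,000 L.
(b) Alkalinity to neutralize: (243 − 73) = 170 mg/L as CaCO₃ × 1,630,000 L = 277,100 g as CaCO₃.
(b) Equivalents of H⁺ required: 277,100 ÷ 50 g/eq = 5542 eq = 5542 mol NaHSO₄.
(b) Mass of NaHSO₄: 5542 × 120.1 = 665,600 g.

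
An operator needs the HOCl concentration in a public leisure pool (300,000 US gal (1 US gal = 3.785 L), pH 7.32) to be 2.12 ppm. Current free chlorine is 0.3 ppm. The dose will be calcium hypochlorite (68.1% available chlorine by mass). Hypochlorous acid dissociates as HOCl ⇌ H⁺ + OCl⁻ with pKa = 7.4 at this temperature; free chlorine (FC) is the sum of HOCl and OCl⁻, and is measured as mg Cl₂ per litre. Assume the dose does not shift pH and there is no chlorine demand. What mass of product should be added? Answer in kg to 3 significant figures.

5.97 kg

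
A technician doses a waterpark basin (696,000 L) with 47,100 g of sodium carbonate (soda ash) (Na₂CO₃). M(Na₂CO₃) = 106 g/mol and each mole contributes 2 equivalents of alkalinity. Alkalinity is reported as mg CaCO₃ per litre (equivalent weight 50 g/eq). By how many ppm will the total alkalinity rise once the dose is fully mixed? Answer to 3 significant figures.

Moles of Na₂CO₃: 47,100 g ÷ 106 g/mol = 444.3 mol → 888.7 eq of alkalinity.
As CaCO₃: 888.7 eq × 50 g/eq = 44,430 g.
Rise: 44,430 g / 696,000 L × 1000 = 63.84 mg/L.

63.8 ppm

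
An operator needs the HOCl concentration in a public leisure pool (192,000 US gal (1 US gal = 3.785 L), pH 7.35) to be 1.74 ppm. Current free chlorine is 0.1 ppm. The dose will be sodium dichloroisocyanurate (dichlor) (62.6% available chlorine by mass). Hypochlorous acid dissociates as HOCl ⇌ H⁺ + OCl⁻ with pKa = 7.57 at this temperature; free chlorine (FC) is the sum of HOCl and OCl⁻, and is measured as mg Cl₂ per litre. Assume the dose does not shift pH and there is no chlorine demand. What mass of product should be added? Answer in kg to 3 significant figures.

3.12 kg

Volume: 192,000 US gal × 3.785 L/gal = 726,720 L.
[OCl⁻]/[HOCl] = 10^(pH − pKa) = 10^(7.35 − 7.57) = 0.6026; fraction as HOCl = 1/(1 + 0.6026) = 0.624.
Free chlorine required for 1.74 ppm HOCl: 1.74 / 0.624 = 2.788 ppm.
FC to add: 2.788 − 0.1 = 2.688 mg/L as Cl₂.
Cl₂ equivalent: 2.688 mg/L × 726,720 L = 1954 g.
Product at 62.6% available Cl: 1954 / 0.626 = 3121 g.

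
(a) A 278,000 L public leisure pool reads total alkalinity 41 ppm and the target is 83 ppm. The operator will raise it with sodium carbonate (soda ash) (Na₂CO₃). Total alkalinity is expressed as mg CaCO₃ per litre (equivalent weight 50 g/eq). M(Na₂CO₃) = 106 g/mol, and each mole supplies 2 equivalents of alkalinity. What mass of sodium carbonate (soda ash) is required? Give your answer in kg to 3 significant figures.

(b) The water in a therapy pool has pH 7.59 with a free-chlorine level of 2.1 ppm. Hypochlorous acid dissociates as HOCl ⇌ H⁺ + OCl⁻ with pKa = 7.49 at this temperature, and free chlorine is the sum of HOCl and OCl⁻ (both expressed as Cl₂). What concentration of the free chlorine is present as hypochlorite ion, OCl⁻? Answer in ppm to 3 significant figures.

(a) 12.4 kg; (b) 1.17 ppm

(a) Alkalinity to add: (83 − 41) = 42 mg/L as CaCO₃ × 278,000 L = 11,680 g as CaCO₃.
(a) Equivalents: 11,680 g ÷ 50 g/eq = 233.5 eq.
(a) Each mole of Na₂CO₃ supplies 2 eq, so 233.5 / 2 = 116.8 mol.
(a) Mass: 116.8 mol × 106 g/mol = 12,380 g.

(b) [OCl⁻]/[HOCl] = 10^(pH − pKa) = 10^(7.59 − 7.49) = 10^0.10 = 1.259.
(b) Fraction as HOCl = 1 / (1 + 1.259) = 0.4427.
(b) OCl⁻ = (1 − 0.4427) × 2.1 ppm = 1.17 ppm.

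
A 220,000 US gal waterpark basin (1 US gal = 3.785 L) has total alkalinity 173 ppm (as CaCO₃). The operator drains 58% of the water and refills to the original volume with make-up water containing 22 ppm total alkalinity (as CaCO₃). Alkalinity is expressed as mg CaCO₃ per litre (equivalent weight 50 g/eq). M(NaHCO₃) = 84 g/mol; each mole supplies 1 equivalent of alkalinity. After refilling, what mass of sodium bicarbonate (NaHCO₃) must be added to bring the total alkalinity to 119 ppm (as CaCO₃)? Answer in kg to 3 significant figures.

47.0 kg

Volume: 220,000 US gal × 3.785 L/gal = 832,700 L.
After draining 58% and refilling: 173 × 0.42 + 22 × 0.58 = 85.42 ppm.
Deficit to target: 119 − 85.42 = 33.58 mg/L.
As CaCO₃: 33.58 mg/L × 832,700 L = 27,960 g; ÷ 50 g/eq ÷ 1 = 559.2 mol NaHCO₃.
Mass: 559.2 × 84 = 46,980 g.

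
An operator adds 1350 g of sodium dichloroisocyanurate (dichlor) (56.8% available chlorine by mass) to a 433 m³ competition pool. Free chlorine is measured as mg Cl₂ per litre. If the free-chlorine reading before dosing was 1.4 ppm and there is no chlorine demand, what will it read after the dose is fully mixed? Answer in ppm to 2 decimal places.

Volume: 433 m³ = 433,000 L.
Available chlorine delivered: 1350 g × 0.568 = 766.8 g as Cl₂.
Concentration rise: 766.8 g / 433,000 L = 1.771 mg/L = 1.77 ppm.
Final FC: 1.4 + 1.77 = 3.17 ppm.

3.17 ppm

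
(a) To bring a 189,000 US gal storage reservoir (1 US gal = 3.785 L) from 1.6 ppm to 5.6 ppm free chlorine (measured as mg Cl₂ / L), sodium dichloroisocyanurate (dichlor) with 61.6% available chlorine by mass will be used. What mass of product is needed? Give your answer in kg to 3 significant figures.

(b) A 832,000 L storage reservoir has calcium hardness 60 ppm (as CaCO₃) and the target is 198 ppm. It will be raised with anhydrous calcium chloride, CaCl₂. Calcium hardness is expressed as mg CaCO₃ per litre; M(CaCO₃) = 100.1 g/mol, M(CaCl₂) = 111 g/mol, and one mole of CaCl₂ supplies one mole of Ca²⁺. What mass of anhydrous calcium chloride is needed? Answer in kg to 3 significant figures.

(a) 4.65 kg; (b) 127 kg

(a) Volume: 189,000 US gal × 3.785 L/gal = 715,365 L.
(a) Chlorine deficit: 5.6 − 1.6 = 4 ppm = 4 mg/L as Cl₂.
(a) Cl₂ equivalent needed: 4 mg/L × 715,365 L = 2,861,000 mg = 2861 g.
(a) Product at 61.6% available chlorine: 2861 / 0.616 = 4645 g.

(b) Hardness to add: (198 − 60) = 138 mg/L as CaCO₃ × 832,000 L = 114,800 g as CaCO₃.
(b) Moles of Ca²⁺ (1 mol Ca²⁺ ≡ 1 mol CaCO₃): 114,800 / 100.1 g/mol = 1147 mol.
(b) Mass of CaCl₂: 1147 × 111 = 127,300 g.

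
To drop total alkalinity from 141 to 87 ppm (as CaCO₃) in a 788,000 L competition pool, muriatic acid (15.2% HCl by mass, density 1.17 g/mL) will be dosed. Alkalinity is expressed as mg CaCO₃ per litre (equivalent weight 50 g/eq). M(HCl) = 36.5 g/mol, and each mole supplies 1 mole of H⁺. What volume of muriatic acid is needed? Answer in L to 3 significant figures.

175 L

Alkalinity to neutralize: (141 − 87) = 54 mg/L as CaCO₃ × 788,000 L = 42,550 g as CaCO₃.
Equivalents of H⁺ required: 42,550 ÷ 50 g/eq = 851 eq = 851 mol HCl.
Mass of HCl: 851 × 36.5 = 31,060 g.
Mass of 15.2% solution: 31,060 / 0.152 = 204,400 g.
Volume: 204,400 g ÷ 1.17 g/mL = 174,700 mL.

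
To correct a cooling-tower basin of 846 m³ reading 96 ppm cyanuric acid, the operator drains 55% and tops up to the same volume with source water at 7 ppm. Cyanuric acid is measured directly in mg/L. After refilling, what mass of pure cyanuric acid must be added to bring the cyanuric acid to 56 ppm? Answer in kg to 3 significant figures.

7.57 kg

Volume: 846 m³ = 846,000 L.
After draining 55% and refilling: 96 × 0.45 + 7 × 0.55 = 47.05 ppm.
Deficit to target: 56 − 47.05 = 8.95 mg/L.
Mass: 8.95 mg/L × 846,000 L = 7572 g cyanuric acid.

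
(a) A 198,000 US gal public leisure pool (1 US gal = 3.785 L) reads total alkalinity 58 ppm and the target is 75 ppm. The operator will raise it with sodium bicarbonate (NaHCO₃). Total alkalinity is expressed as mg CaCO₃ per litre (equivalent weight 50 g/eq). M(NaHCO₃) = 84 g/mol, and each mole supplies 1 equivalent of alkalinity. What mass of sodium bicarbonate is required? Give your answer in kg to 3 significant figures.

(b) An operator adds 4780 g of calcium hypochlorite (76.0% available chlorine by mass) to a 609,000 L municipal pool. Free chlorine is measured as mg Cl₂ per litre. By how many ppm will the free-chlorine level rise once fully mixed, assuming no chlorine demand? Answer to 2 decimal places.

(a) 21.4 kg; (b) 5.97 ppm

(a) Volume: 198,000 US gal × 3.785 L/gal = 749,430 L.
(a) Alkalinity to add: (75 − 58) = 17 mg/L as CaCO₃ × 749,430 L = 12,740 g as CaCO₃.
(a) Equivalents: 12,740 g ÷ 50 g/eq = 254.8 eq.
(a) NaHCO₃ supplies 1 eq per mole → 254.8 mol.
(a) Mass: 254.8 mol × 84 g/mol = 21,400 g.

(b) Available chlorine delivered: 4780 g × 0.76 = 3633 g as Cl₂.
(b) Concentration rise: 3633 g / 609,000 L = 5.965 mg/L = 5.97 ppm.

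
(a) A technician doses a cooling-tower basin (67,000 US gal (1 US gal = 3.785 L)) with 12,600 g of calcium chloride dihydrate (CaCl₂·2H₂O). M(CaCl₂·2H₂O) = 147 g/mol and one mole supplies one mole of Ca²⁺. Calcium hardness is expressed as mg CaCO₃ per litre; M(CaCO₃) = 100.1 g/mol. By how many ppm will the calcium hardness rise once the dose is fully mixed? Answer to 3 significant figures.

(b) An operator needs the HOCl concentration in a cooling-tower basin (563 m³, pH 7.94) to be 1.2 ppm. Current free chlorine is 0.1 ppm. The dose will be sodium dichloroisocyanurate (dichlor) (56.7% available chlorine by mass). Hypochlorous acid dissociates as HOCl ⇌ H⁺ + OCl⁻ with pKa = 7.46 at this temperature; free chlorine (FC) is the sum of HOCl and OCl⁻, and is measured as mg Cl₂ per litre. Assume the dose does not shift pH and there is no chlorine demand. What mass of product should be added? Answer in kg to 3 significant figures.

(a) 33.8 ppm; (b) 4.69 kg

(a) Volume: 67,000 US gal × 3.785 L/gal = 253,595 L.
(a) Moles of Ca²⁺: 12,600 g ÷ 147 g/mol = 85.71 mol.
(a) As CaCO₃: 85.71 mol × 100.1 g/mol = 8580 g.
(a) Rise: 8580 g / 253,595 L × 1000 = 33.83 mg/L.

(b) Volume: 563 m³ = 563,000 L.
(b) [OCl⁻]/[HOCl] = 10^(pH − pKa) = 10^(7.94 − 7.46) = 3.02; fraction as HOCl = 1/(1 + 3.02) = 0.2488.
(b) Free chlorine required for 1.2 ppm HOCl: 1.2 / 0.2488 = 4.824 ppm.
(b) FC to add: 4.824 − 0.1 = 4.724 mg/L as Cl₂.
(b) Cl₂ equivalent: 4.724 mg/L × 563,000 L = 2660 g.
(b) Product at 56.7% available Cl: 2660 / 0.567 = 4691 g.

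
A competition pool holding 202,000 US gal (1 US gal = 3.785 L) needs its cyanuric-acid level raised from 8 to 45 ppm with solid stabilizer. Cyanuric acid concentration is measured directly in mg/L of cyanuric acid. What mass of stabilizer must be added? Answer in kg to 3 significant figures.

28.3 kg

Volume: 202,000 US gal × 3.785 L/gal = 764,570 L.
CYA to add: (45 − 8) = 37 mg/L × 764,570 L = 28,290 g cyanuric acid.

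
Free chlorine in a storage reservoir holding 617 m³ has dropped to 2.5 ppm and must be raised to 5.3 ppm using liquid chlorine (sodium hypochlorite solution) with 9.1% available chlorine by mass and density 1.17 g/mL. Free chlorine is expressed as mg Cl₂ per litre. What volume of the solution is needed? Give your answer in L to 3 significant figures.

Volume: 617 m³ = 617,000 L.
Chlorine deficit: 5.3 − 2.5 = 2.8 ppm = 2.8 mg/L as Cl₂.
Cl₂ equivalent needed: 2.8 mg/L × 617,000 L = 1,728,000 mg = 1728 g.
Product at 9.1% available chlorine: 1728 / 0.091 = 18,980 g.
Volume at density 1.17 g/mL: 18,980 g ÷ 1.17 g/mL = 16,230 mL.

16.2 L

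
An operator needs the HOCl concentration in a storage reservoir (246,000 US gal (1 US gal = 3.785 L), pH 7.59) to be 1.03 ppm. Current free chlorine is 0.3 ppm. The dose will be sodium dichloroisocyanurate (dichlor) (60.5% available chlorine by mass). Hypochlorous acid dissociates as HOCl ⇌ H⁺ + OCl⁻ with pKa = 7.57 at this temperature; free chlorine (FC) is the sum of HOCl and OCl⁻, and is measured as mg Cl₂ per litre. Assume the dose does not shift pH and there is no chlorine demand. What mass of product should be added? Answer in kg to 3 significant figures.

2.78 kg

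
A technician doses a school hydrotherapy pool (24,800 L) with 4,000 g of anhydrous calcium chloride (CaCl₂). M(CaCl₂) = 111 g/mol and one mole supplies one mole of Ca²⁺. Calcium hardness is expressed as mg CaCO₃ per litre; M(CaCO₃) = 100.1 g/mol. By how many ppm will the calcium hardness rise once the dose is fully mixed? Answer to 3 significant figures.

145 ppm

Moles of Ca²⁺: 4,000 g ÷ 111 g/mol = 36.04 mol.
As CaCO₃: 36.04 mol × 100.1 g/mol = 3607 g.
Rise: 3607 g / 24,800 L × 1000 = 145.5 mg/L.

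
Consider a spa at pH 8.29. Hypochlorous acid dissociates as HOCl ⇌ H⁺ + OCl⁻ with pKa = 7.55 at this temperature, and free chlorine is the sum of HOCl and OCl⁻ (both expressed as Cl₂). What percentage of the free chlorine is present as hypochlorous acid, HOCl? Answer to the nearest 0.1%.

[OCl⁻]/[HOCl] = 10^(pH − pKa) = 10^(8.29 − 7.55) = 10^0.74 = 5.495.
Fraction as HOCl = 1 / (1 + 5.495) = 0.154.

15.4%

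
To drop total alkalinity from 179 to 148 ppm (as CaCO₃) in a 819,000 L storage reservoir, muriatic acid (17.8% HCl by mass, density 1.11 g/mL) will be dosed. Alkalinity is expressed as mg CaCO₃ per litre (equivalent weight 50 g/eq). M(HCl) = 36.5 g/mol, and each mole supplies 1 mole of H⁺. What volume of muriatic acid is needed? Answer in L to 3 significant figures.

93.8 L

Alkalinity to neutralize: (179 − 148) = 31 mg/L as CaCO₃ × 819,000 L = 25,390 g as CaCO₃.
Equivalents of H⁺ required: 25,390 ÷ 50 g/eq = 507.8 eq = 507.8 mol HCl.
Mass of HCl: 507.8 × 36.5 = 18,530 g.
Mass of 17.8% solution: 18,530 / 0.178 = 104,100 g.
Volume: 104,100 g ÷ 1.11 g/mL = 93,800 mL.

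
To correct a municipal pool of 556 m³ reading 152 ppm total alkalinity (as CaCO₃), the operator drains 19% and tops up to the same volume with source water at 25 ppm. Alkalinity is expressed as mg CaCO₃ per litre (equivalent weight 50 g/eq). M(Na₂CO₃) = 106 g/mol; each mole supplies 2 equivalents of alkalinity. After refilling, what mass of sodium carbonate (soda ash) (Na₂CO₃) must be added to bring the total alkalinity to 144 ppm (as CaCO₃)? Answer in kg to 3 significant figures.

Volume: 556 m³ = 556,000 L.
After draining 19% and refilling: 152 × 0.81 + 25 × 0.19 = 127.87 ppm.
Deficit to target: 144 − 127.87 = 16.13 mg/L.
As CaCO₃: 16.13 mg/L × 556,000 L = 8968 g; ÷ 50 g/eq ÷ 2 = 89.68 mol Na₂CO₃.
Mass: 89.68 × 106 = 9506 g.

9.51 kg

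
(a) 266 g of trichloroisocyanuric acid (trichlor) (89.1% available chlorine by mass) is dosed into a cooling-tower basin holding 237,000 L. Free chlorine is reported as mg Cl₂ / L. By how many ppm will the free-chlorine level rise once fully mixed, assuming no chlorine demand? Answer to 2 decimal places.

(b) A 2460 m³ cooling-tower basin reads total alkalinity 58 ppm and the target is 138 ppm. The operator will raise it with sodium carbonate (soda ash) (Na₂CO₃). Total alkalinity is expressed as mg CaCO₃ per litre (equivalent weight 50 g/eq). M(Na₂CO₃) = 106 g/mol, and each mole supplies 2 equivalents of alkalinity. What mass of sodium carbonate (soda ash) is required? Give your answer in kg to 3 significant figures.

(a) 1.00 ppm; (b) 209 kg

(a) Available chlorine delivered: 266 g × 0.891 = 237 g as Cl₂.
(a) Concentration rise: 237 g / 237,000 L = 1 mg/L = 1.00 ppm.

(b) Volume: 2460 m³ = 2,460,000 L.
(b) Alkalinity to add: (138 − 58) = 80 mg/L as CaCO₃ × 2,460,000 L = 196,800 g as CaCO₃.
(b) Equivalents: 196,800 g ÷ 50 g/eq = 3936 eq.
(b) Each mole of Na₂CO₃ supplies 2 eq, so 3936 / 2 = 1968 mol.
(b) Mass: 1968 mol × 106 g/mol = 208,600 g.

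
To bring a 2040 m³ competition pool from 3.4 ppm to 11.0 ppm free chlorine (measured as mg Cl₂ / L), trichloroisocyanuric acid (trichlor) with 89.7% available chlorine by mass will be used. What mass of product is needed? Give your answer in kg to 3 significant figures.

Volume: 2040 m³ = 2,040,000 L.
Chlorine deficit: 11.0 − 3.4 = 7.6 ppm = 7.6 mg/L as Cl₂.
Cl₂ equivalent needed: 7.6 mg/L × 2,040,000 L = 15,500,000 mg = 15,500 g.
Product at 89.7% available chlorine: 15,500 / 0.897 = 17,280 g.

17.3 kg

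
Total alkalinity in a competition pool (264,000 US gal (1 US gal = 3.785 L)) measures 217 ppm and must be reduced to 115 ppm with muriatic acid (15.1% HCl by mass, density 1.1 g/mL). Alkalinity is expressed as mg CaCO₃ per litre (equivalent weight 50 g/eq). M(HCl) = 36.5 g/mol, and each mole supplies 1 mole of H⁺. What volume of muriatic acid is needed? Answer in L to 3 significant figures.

Volume: 264,000 US gal × 3.785 L/gal = 999,240 L.
Alkalinity to neutralize: (217 − 115) = 102 mg/L as CaCO₃ × 999,240 L = 101,900 g as CaCO₃.
Equivalents of H⁺ required: 101,900 ÷ 50 g/eq = 2038 eq = 2038 mol HCl.
Mass of HCl: 2038 × 36.5 = 74,400 g.
Mass of 15.1% solution: 74,400 / 0.151 = 492,700 g.
Volume: 492,700 g ÷ 1.1 g/mL = 447,900 mL.

448 L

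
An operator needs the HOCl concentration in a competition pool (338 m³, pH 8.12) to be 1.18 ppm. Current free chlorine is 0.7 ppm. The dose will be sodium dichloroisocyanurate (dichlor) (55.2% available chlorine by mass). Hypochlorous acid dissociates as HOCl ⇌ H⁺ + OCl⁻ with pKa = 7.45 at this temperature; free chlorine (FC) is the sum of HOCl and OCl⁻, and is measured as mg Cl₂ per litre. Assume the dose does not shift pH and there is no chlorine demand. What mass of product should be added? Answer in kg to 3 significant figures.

Volume: 338 m³ = 338,000 L.
[OCl⁻]/[HOCl] = 10^(pH − pKa) = 10^(8.12 − 7.45) = 4.677; fraction as HOCl = 1/(1 + 4.677) = 0.1761.
Free chlorine required for 1.18 ppm HOCl: 1.18 / 0.1761 = 6.699 ppm.
FC to add: 6.699 − 0.7 = 5.999 mg/L as Cl₂.
Cl₂ equivalent: 5.999 mg/L × 338,000 L = 2028 g.
Product at 55.2% available Cl: 2028 / 0.552 = 3673 g.

3.67 kg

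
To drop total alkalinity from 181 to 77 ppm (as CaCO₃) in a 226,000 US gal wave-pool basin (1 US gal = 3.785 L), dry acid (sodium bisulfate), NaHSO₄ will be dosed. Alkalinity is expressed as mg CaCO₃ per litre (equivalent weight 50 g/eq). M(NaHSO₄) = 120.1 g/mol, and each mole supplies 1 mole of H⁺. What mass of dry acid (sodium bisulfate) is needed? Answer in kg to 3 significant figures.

Volume: 226,000 US gal × 3.785 L/gal = 855,410 L.
Alkalinity to neutralize: (181 − 77) = 104 mg/L as CaCO₃ × 855,410 L = 88,960 g as CaCO₃.
Equivalents of H⁺ required: 88,960 ÷ 50 g/eq = 1779 eq = 1779 mol NaHSO₄.
Mass of NaHSO₄: 1779 × 120.1 = 213,700 g.

214 kg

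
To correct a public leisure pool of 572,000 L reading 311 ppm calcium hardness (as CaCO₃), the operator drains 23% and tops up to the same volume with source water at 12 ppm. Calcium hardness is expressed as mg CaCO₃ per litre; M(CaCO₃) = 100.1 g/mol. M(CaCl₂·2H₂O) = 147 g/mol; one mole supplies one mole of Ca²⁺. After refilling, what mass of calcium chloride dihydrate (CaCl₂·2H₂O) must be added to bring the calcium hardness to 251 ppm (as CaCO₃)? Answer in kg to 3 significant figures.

After draining 23% and refilling: 311 × 0.77 + 12 × 0.23 = 242.23 ppm.
Deficit to target: 251 − 242.23 = 8.77 mg/L.
As CaCO₃: 8.77 mg/L × 572,000 L = 5016 g; ÷ 100.1 = 50.11 mol Ca²⁺.
Mass: 50.11 × 147 = 7367 g.

7.37 kg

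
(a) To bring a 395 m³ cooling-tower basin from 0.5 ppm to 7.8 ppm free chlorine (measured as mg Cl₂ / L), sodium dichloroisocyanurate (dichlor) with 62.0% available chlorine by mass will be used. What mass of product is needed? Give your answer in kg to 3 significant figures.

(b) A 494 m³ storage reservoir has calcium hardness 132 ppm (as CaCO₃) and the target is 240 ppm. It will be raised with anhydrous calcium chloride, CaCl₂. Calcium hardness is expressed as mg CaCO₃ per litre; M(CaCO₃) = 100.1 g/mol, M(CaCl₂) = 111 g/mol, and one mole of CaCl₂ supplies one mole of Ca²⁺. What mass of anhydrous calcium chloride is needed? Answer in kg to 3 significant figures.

(a) Volume: 395 m³ = 395,000 L.
(a) Chlorine deficit: 7.8 − 0.5 = 7.3 ppm = 7.3 mg/L as Cl₂.
(a) Cl₂ equivalent needed: 7.3 mg/L × 395,000 L = 2,884,000 mg = 2884 g.
(a) Product at 62.0% available chlorine: 2884 / 0.62 = 4651 g.

(b) Volume: 494 m³ = 494,000 L.
(b) Hardness to add: (240 − 132) = 108 mg/L as CaCO₃ × 494,000 L = 53,350 g as CaCO₃.
(b) Moles of Ca²⁺ (1 mol Ca²⁺ ≡ 1 mol CaCO₃): 53,350 / 100.1 g/mol = 533 mol.
(b) Mass of CaCl₂: 533 × 111 = 59,160 g.

(a) 4.65 kg; (b) 59.2 kg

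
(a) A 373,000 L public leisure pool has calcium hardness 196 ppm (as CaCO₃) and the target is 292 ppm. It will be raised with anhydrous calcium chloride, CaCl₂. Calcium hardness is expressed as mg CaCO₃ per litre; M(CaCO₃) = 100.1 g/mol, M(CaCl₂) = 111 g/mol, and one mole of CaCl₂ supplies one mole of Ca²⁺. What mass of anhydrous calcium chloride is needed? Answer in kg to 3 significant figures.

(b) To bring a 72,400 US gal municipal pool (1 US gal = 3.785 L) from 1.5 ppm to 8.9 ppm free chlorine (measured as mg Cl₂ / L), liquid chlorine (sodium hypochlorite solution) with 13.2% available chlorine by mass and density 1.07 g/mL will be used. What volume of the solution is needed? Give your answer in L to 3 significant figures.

(a) 39.7 kg; (b) 14.4 L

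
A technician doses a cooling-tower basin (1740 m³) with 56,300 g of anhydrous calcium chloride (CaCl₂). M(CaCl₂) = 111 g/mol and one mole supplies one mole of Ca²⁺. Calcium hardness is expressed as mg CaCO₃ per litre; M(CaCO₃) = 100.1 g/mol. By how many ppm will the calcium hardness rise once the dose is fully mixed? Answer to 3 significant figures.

Volume: 1740 m³ = 1,740,000 L.
Moles of Ca²⁺: 56,300 g ÷ 111 g/mol = 507.2 mol.
As CaCO₃: 507.2 mol × 100.1 g/mol = 50,770 g.
Rise: 50,770 g / 1,740,000 L × 1000 = 29.18 mg/L.

29.2 ppm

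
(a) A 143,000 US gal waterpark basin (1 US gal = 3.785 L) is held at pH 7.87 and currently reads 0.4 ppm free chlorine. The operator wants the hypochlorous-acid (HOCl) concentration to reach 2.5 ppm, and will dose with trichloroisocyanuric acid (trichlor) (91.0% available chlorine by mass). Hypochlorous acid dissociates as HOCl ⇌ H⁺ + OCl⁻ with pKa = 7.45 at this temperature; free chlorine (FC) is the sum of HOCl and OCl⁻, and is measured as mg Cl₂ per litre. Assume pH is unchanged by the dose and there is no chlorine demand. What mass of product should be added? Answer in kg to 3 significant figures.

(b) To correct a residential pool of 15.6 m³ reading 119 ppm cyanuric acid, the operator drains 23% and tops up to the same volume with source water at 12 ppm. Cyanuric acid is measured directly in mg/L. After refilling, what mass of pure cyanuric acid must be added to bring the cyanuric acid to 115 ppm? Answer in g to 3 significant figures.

(a) 5.16 kg; (b) 322 g

(a) Volume: 143,000 US gal × 3.785 L/gal = 541,255 L.
(a) [OCl⁻]/[HOCl] = 10^(pH − pKa) = 10^(7.87 − 7.45) = 2.63; fraction as HOCl = 1/(1 + 2.63) = 0.2755.
(a) Free chlorine required for 2.5 ppm HOCl: 2.5 / 0.2755 = 9.076 ppm.
(a) FC to add: 9.076 − 0.4 = 8.676 mg/L as Cl₂.
(a) Cl₂ equivalent: 8.676 mg/L × 541,255 L = 4696 g.
(a) Product at 91.0% available Cl: 4696 / 0.91 = 5160 g.

(b) Volume: 15.6 m³ = 15,600 L.
(b) After draining 23% and refilling: 119 × 0.77 + 12 × 0.23 = 94.39 ppm.
(b) Deficit to target: 115 − 94.39 = 20.61 mg/L.
(b) Mass: 20.61 mg/L × 15,600 L = 321.5 g cyanuric acid.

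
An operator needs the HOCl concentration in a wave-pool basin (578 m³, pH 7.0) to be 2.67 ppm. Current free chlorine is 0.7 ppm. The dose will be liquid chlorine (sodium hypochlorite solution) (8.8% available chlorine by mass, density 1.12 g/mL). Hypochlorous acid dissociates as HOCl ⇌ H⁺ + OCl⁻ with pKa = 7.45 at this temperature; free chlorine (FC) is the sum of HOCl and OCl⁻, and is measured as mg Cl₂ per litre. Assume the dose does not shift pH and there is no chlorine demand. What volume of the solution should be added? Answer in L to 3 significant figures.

17.1 L

Volume: 578 m³ = 578,000 L.
[OCl⁻]/[HOCl] = 10^(pH − pKa) = 10^(7.0 − 7.45) = 0.3548; fraction as HOCl = 1/(1 + 0.3548) = 0.7381.
Free chlorine required for 2.67 ppm HOCl: 2.67 / 0.7381 = 3.617 ppm.
FC to add: 3.617 − 0.7 = 2.917 mg/L as Cl₂.
Cl₂ equivalent: 2.917 mg/L × 578,000 L = 1686 g.
Product at 8.8% available Cl: 1686 / 0.088 = 19,160 g.
Volume: 19,160 g ÷ 1.12 g/mL = 17,110 mL.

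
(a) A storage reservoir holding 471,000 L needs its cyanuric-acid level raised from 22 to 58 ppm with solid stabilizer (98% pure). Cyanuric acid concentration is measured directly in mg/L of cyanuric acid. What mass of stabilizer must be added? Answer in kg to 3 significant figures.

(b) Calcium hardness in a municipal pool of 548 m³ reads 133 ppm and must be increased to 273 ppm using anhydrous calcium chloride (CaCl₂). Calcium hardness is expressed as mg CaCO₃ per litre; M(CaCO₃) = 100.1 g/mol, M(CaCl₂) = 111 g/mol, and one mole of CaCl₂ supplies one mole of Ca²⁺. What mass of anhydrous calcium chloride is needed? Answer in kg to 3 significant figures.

(a) 17.3 kg; (b) 85.1 kg

(a) CYA to add: (58 − 22) = 36 mg/L × 471,000 L = 16,960 g cyanuric acid.
(a) At 98% purity: 16,960 / 0.98 = 17,300 g product.

(b) Volume: 548 m³ = 548,000 L.
(b) Hardness to add: (273 − 133) = 140 mg/L as CaCO₃ × 548,000 L = 76,720 g as CaCO₃.
(b) Moles of Ca²⁺ (1 mol Ca²⁺ ≡ 1 mol CaCO₃): 76,720 / 100.1 g/mol = 766.4 mol.
(b) Mass of CaCl₂: 766.4 × 111 = 85,070 g.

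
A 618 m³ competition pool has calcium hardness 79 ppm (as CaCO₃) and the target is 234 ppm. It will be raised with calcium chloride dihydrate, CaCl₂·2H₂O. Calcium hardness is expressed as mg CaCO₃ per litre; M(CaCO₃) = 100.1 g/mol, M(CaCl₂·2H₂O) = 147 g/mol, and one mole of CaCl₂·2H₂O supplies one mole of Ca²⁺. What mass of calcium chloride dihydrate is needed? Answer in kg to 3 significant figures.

141 kg

Volume: 618 m³ = 618,000 L.
Hardness to add: (234 − 79) = 155 mg/L as CaCO₃ × 618,000 L = 95,790 g as CaCO₃.
Moles of Ca²⁺ (1 mol Ca²⁺ ≡ 1 mol CaCO₃): 95,790 / 100.1 g/mol = 956.9 mol.
Mass of CaCl₂·2H₂O: 956.9 × 147 = 140,700 g.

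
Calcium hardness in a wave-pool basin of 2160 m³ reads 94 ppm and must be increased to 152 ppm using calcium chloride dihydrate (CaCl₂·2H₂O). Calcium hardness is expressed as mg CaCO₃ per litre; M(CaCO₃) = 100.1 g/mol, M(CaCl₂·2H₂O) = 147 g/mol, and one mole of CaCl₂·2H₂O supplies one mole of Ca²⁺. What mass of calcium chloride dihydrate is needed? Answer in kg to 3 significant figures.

Volume: 2160 m³ = 2,160,000 L.
Hardness to add: (152 − 94) = 58 mg/L as CaCO₃ × 2,160,000 L = 125,300 g as CaCO₃.
Moles of Ca²⁺ (1 mol Ca²⁺ ≡ 1 mol CaCO₃): 125,300 / 100.1 g/mol = 1252 mol.
Mass of CaCl₂·2H₂O: 1252 × 147 = 184,000 g.

184 kg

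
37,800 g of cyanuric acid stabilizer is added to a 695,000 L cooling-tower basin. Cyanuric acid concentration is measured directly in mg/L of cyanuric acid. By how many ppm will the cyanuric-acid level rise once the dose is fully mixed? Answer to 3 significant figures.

Rise: 37,800 g / 695,000 L × 1000 = 54.39 mg/L.

54.4 ppm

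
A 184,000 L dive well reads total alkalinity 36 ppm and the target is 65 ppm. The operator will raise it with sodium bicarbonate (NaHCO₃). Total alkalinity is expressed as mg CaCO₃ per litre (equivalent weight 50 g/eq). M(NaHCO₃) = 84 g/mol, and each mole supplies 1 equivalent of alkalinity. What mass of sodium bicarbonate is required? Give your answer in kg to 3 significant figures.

8.96 kg

Alkalinity to add: (65 − 36) = 29 mg/L as CaCO₃ × 184,000 L = 5336 g as CaCO₃.
Equivalents: 5336 g ÷ 50 g/eq = 106.7 eq.
NaHCO₃ supplies 1 eq per mole → 106.7 mol.
Mass: 106.7 mol × 84 g/mol = 8964 g.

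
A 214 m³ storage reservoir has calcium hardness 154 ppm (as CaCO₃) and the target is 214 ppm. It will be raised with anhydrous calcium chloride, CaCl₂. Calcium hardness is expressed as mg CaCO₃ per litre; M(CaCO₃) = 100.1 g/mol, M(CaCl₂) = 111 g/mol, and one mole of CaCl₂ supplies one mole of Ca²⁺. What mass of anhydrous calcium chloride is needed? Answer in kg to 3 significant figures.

14.2 kg

Volume: 214 m³ = 214,000 L.
Hardness to add: (214 − 154) = 60 mg/L as CaCO₃ × 214,000 L = 12,840 g as CaCO₃.
Moles of Ca²⁺ (1 mol Ca²⁺ ≡ 1 mol CaCO₃): 12,840 / 100.1 g/mol = 128.3 mol.
Mass of CaCl₂: 128.3 × 111 = 14,240 g.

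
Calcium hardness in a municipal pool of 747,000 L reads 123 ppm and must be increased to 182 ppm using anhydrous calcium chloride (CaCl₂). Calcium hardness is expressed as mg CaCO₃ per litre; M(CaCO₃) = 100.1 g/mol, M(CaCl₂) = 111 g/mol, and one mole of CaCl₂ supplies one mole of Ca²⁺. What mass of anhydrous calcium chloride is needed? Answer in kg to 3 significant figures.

Hardness to add: (182 − 123) = 59 mg/L as CaCO₃ × 747,000 L = 44,070 g as CaCO₃.
Moles of Ca²⁺ (1 mol Ca²⁺ ≡ 1 mol CaCO₃): 44,070 / 100.1 g/mol = 440.3 mol.
Mass of CaCl₂: 440.3 × 111 = 48,870 g.

48.9 kg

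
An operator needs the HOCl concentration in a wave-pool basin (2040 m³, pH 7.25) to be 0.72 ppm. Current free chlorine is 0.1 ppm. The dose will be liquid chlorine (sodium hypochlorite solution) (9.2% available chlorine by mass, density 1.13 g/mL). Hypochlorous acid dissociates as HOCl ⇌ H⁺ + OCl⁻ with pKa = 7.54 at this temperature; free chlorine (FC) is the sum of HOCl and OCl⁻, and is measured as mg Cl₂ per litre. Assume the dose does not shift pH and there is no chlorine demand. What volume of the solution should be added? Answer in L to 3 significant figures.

Volume: 2040 m³ = 2,040,000 L.
[OCl⁻]/[HOCl] = 10^(pH − pKa) = 10^(7.25 − 7.54) = 0.5129; fraction as HOCl = 1/(1 + 0.5129) = 0.661.
Free chlorine required for 0.72 ppm HOCl: 0.72 / 0.661 = 1.089 ppm.
FC to add: 1.089 − 0.1 = 0.9893 mg/L as Cl₂.
Cl₂ equivalent: 0.9893 mg/L × 2,040,000 L = 2018 g.
Product at 9.2% available Cl: 2018 / 0.092 = 21,940 g.
Volume: 21,940 g ÷ 1.13 g/mL = 19,410 mL.

19.4 L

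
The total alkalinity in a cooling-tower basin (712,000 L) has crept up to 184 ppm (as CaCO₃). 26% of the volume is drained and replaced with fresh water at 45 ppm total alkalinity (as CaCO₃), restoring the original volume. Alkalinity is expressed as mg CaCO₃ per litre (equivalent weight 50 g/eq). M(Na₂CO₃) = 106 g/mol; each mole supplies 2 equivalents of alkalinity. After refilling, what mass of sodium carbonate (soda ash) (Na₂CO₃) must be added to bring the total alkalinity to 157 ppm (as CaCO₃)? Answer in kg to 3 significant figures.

6.90 kg

After draining 26% and refilling: 184 × 0.74 + 45 × 0.26 = 147.86 ppm.
Deficit to target: 157 − 147.86 = 9.14 mg/L.
As CaCO₃: 9.14 mg/L × 712,000 L = 6508 g; ÷ 50 g/eq ÷ 2 = 65.08 mol Na₂CO₃.
Mass: 65.08 × 106 = 6898 g.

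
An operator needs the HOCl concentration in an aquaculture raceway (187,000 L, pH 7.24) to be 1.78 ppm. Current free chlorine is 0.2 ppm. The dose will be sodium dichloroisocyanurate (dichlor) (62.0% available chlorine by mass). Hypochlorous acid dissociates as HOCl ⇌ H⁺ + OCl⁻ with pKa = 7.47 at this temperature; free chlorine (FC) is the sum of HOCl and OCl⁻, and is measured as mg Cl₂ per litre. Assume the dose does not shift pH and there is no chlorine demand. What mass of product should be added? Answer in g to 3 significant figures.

793 g

[OCl⁻]/[HOCl] = 10^(pH − pKa) = 10^(7.24 − 7.47) = 0.5888; fraction as HOCl = 1/(1 + 0.5888) = 0.6294.
Free chlorine required for 1.78 ppm HOCl: 1.78 / 0.6294 = 2.828 ppm.
FC to add: 2.828 − 0.2 = 2.628 mg/L as Cl₂.
Cl₂ equivalent: 2.628 mg/L × 187,000 L = 491.5 g.
Product at 62.0% available Cl: 491.5 / 0.62 = 792.7 g.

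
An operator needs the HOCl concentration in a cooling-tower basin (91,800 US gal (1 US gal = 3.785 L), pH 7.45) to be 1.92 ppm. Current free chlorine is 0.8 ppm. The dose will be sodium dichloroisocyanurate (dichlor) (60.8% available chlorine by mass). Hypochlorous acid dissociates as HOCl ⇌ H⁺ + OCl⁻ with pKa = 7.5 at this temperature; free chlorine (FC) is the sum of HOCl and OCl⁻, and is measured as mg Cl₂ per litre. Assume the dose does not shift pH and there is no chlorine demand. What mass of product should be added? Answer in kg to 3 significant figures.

1.62 kg

Volume: 91,800 US gal × 3.785 L/gal = 347,463 L.
[OCl⁻]/[HOCl] = 10^(pH − pKa) = 10^(7.45 − 7.5) = 0.8913; fraction as HOCl = 1/(1 + 0.8913) = 0.5288.
Free chlorine required for 1.92 ppm HOCl: 1.92 / 0.5288 = 3.631 ppm.
FC to add: 3.631 − 0.8 = 2.831 mg/L as Cl₂.
Cl₂ equivalent: 2.831 mg/L × 347,463 L = 983.7 g.
Product at 60.8% available Cl: 983.7 / 0.608 = 1618 g.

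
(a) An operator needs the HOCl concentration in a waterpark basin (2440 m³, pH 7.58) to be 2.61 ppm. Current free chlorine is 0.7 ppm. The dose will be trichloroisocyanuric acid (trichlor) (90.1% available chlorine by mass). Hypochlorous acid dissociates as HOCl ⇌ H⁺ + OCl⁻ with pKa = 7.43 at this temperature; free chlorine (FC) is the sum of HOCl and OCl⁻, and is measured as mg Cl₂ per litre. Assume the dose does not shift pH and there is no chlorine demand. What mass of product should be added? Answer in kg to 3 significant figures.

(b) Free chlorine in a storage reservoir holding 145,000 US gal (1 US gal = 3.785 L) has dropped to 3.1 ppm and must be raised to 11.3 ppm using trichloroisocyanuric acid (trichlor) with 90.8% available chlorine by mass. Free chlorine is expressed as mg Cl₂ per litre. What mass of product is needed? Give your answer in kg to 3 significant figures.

(a) 15.2 kg; (b) 4.96 kg

(a) Volume: 2440 m³ = 2,440,000 L.
(a) [OCl⁻]/[HOCl] = 10^(pH − pKa) = 10^(7.58 − 7.43) = 1.413; fraction as HOCl = 1/(1 + 1.413) = 0.4145.
(a) Free chlorine required for 2.61 ppm HOCl: 2.61 / 0.4145 = 6.297 ppm.
(a) FC to add: 6.297 − 0.7 = 5.597 mg/L as Cl₂.
(a) Cl₂ equivalent: 5.597 mg/L × 2,440,000 L = 13,660 g.
(a) Product at 90.1% available Cl: 13,660 / 0.901 = 15,160 g.

(b) Volume: 145,000 US gal × 3.785 L/gal = 548,825 L.
(b) Chlorine deficit: 11.3 − 3.1 = 8.2 ppm = 8.2 mg/L as Cl₂.
(b) Cl₂ equivalent needed: 8.2 mg/L × 548,825 L = 4,500,000 mg = 4500 g.
(b) Product at 90.8% available chlorine: 4500 / 0.908 = 4956 g.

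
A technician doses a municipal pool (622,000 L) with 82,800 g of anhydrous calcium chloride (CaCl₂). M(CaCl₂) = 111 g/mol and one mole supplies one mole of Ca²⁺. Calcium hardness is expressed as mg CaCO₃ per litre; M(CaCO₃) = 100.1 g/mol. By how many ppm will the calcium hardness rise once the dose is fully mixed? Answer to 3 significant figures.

Moles of Ca²⁺: 82,800 g ÷ 111 g/mol = 745.9 mol.
As CaCO₃: 745.9 mol × 100.1 g/mol = 74,670 g.
Rise: 74,670 g / 622,000 L × 1000 = 120 mg/L.

120 ppm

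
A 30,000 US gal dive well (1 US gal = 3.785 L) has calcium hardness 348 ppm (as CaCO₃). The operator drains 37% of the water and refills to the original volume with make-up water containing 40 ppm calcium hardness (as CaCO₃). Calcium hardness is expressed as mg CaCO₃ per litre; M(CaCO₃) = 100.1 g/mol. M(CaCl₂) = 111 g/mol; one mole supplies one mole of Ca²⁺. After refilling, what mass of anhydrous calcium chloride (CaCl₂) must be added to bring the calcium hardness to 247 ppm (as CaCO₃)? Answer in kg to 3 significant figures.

1.63 kg

Volume: 30,000 US gal × 3.785 L/gal = 113,550 L.
After draining 37% and refilling: 348 × 0.63 + 40 × 0.37 = 234.04 ppm.
Deficit to target: 247 − 234.04 = 12.96 mg/L.
As CaCO₃: 12.96 mg/L × 113,550 L = 1472 g; ÷ 100.1 = 14.7 mol Ca²⁺.
Mass: 14.7 × 111 = 1632 g.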